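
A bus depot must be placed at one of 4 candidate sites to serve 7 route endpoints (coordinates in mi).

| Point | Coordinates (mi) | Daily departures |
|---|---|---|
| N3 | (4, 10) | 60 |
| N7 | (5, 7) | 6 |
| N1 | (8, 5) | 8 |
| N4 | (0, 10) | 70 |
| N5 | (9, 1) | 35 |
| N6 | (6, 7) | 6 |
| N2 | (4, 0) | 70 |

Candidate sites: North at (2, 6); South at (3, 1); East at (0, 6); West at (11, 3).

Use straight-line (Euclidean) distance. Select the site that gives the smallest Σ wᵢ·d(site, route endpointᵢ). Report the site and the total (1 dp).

North, total 1417.6 mi

Total weighted distance at each candidate:
  North (2, 6): total = 1417.6
  South (3, 1): total = 1645.8
  East (0, 6): total = 1616.1
  West (11, 3): total = 2249.3
Minimum is at North with total 1417.6 mi.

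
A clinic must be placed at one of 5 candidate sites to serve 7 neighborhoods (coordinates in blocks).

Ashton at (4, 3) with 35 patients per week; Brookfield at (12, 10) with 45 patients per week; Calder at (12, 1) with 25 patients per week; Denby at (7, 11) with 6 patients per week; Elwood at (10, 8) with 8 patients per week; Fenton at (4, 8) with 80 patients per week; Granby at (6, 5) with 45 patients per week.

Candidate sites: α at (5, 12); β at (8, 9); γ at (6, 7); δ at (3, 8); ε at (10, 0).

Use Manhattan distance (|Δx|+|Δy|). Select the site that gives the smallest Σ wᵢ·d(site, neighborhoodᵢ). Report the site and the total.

Total weighted distance at each candidate:
  α (5, 12): total = 2055
  β (8, 9): total = 1587
  γ (6, 7): total = 1315
  δ (3, 8): total = 1553
  ε (10, 0): total = 2603
Minimum is at γ with total 1315 blocks.

γ, total 1315 blocks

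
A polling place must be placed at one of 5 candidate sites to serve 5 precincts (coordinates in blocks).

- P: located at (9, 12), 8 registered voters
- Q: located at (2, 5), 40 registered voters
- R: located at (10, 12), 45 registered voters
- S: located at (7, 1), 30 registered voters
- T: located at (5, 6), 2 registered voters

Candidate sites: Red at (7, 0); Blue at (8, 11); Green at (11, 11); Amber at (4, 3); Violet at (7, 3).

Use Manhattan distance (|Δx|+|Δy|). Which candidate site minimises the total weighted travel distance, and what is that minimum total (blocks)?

Total weighted distance at each candidate:
  Red (7, 0): total = 1233
  Blue (8, 11): total = 977
  Green (11, 11): total = 1156
  Amber (4, 3): total = 1105
  Violet (7, 3): total = 978
Minimum is at Blue with total 977 blocks.

Blue, total 977 blocks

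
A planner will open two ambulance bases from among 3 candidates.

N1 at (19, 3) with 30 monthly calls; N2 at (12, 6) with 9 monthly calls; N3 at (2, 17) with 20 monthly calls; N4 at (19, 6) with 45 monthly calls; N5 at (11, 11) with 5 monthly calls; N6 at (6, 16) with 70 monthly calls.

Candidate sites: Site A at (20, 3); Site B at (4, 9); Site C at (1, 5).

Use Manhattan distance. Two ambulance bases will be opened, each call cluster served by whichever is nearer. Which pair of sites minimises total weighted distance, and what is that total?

{Site A, Site B}, total 1184

Evaluate every pair (each demand assigned to the nearer of the two):
  {Site A, Site B}: total = 1184
  {Site A, Site C}: total = 1769
  {Site B, Site C}: total = 2384
Best pair: {Site A, Site B} with total 1184.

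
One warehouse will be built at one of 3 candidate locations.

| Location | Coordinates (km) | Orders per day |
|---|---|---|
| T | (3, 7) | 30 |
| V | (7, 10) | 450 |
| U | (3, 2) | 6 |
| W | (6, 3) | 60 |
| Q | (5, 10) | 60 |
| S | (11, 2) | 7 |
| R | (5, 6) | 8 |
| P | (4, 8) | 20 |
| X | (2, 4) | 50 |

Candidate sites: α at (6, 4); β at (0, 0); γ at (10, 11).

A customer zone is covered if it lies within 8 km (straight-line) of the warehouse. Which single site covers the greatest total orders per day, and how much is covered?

Coverage radius r = 8 km; a point is covered iff (Δx)²+(Δy)² ≤ 8² = 64.
  α (6, 4): covers {T, V, U, W, Q, S, R, P, X} → 691
  β (0, 0): covers {T, U, W, R, X} → 154
  γ (10, 11): covers {V, Q, R, P} → 538
Maximum coverage at α: 691 orders per day.

α, covering 691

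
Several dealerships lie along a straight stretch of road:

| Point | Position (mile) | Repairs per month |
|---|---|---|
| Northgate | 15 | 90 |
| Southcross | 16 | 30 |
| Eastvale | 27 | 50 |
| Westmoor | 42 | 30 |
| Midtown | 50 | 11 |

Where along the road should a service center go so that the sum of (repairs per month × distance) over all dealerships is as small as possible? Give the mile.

x = 16

For a sum of weighted absolute distances on a line, the optimum is the weighted median (not the mean). Total weight W = 211; half-weight = 105.5.
Sort by position and accumulate weight:
  mile 15 (Northgate, w=90) → cum 90
  mile 16 (Southcross, w=30) → cum 120  ≥ 105.5 → median here
  mile 27 (Eastvale, w=50) → cum 170
  mile 42 (Westmoor, w=30) → cum 200
  mile 50 (Midtown, w=11) → cum 211
Optimal location: mile 16.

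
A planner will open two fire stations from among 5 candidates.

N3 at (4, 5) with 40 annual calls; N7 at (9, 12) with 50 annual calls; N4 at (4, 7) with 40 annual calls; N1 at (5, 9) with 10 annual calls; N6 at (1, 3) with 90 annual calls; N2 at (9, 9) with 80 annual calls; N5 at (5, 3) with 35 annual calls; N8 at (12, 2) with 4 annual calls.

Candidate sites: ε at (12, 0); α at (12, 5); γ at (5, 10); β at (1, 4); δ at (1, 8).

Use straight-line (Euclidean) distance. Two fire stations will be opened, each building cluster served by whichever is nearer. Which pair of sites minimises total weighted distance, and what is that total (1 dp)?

Evaluate every pair (each demand assigned to the nearer of the two):
  {γ, β}: total = 1093.3
  {α, β}: total = 1387.3
  {γ, δ}: total = 1576.3
  {β, δ}: total = 1665.4
  {α, δ}: total = 1804.3
  {ε, γ}: total = 1872.5
  {α, γ}: total = 1876.5
  {ε, β}: total = 1922.9
  {ε, δ}: total = 2111.7
  {ε, α}: total = 2780.3
Best pair: {γ, β} with total 1093.3.

{γ, β}, total 1093.3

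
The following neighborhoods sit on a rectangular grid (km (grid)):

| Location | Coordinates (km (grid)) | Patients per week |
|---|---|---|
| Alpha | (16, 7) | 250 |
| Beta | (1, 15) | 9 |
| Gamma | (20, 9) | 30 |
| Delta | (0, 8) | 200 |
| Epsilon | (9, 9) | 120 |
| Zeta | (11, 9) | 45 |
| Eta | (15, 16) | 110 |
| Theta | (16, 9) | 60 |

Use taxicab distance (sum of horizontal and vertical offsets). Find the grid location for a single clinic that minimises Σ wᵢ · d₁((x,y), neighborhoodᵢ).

(15, 8)

Manhattan distance separates: Σwᵢ(|x−xᵢ|+|y−yᵢ|) = Σwᵢ|x−xᵢ| + Σwᵢ|y−yᵢ|, so x and y are optimised independently as 1-D weighted medians.
Total weight W = 824; half = 412.
x-coordinate, sorted with cumulative weight:
  x=0 (Delta, w=200) cum 200
  x=1 (Beta, w=9) cum 209
  x=9 (Epsilon, w=120) cum 329
  x=11 (Zeta, w=45) cum 374
  x=15 (Eta, w=110) cum 484  ← median
  x=16 (Alpha, w=250) cum 734
  x=16 (Theta, w=60) cum 794
  x=20 (Gamma, w=30) cum 824
⇒ x* = 15
y-coordinate, sorted with cumulative weight:
  y=7 (Alpha, w=250) cum 250
  y=8 (Delta, w=200) cum 450  ← median
  y=9 (Gamma, w=30) cum 480
  y=9 (Epsilon, w=120) cum 600
  y=9 (Zeta, w=45) cum 645
  y=9 (Theta, w=60) cum 705
  y=15 (Beta, w=9) cum 714
  y=16 (Eta, w=110) cum 824
⇒ y* = 8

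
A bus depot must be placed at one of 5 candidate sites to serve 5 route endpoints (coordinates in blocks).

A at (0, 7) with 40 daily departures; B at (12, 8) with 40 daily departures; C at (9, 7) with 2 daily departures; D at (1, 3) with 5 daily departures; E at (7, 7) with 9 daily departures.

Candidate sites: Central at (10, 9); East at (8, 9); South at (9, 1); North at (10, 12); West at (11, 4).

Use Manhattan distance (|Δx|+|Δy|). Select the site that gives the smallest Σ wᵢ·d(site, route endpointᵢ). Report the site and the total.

East, total 698 blocks

Total weighted distance at each candidate:
  Central (10, 9): total = 726
  East (8, 9): total = 698
  South (9, 1): total = 1134
  North (10, 12): total = 1014
  West (11, 4): total = 888
Minimum is at East with total 698 blocks.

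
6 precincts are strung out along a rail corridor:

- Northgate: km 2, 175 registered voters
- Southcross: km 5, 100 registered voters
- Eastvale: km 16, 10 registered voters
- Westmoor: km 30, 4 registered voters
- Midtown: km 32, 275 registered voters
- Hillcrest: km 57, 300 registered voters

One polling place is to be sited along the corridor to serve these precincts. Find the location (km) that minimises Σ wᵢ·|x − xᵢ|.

x = 32

For a sum of weighted absolute distances on a line, the optimum is the weighted median (not the mean). Total weight W = 864; half-weight = 432.
Sort by position and accumulate weight:
  km 2 (Northgate, w=175) → cum 175
  km 5 (Southcross, w=100) → cum 275
  km 16 (Eastvale, w=10) → cum 285
  km 30 (Westmoor, w=4) → cum 289
  km 32 (Midtown, w=275) → cum 564  ≥ 432 → median here
  km 57 (Hillcrest, w=300) → cum 864
Optimal location: km 32.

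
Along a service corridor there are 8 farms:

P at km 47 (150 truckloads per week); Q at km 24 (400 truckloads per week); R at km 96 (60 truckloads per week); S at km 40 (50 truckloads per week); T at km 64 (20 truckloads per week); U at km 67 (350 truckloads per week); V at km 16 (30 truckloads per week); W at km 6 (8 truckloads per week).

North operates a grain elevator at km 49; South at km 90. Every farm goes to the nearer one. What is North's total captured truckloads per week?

The indifferent point is the midpoint (49+90)/2 = 69.5; farms left of it (closer to North at 49) go to North, those right go to South.
  W at 6 (w=8) → North
  V at 16 (w=30) → North
  Q at 24 (w=400) → North
  S at 40 (w=50) → North
  P at 47 (w=150) → North
  T at 64 (w=20) → North
  U at 67 (w=350) → North
  R at 96 (w=60) → South
North captures 1008; South captures 60.

1008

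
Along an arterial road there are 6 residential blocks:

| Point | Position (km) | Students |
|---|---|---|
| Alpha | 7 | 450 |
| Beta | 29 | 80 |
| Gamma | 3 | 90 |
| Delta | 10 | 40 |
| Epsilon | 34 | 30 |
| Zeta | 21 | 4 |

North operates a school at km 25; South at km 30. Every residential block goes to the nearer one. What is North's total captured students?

The indifferent point is the midpoint (25+30)/2 = 27.5; residential blocks left of it (closer to North at 25) go to North, those right go to South.
  Gamma at 3 (w=90) → North
  Alpha at 7 (w=450) → North
  Delta at 10 (w=40) → North
  Zeta at 21 (w=4) → North
  Beta at 29 (w=80) → South
  Epsilon at 34 (w=30) → South
North captures 584; South captures 110.

584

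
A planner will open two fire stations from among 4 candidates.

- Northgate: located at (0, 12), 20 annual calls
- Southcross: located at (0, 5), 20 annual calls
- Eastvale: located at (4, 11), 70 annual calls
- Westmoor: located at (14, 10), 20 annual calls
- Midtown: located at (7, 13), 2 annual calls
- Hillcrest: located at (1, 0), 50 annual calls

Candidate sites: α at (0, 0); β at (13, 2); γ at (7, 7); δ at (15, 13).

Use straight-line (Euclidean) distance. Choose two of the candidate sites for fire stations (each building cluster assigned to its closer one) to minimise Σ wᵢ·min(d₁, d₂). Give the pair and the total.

Evaluate every pair (each demand assigned to the nearer of the two):
  {α, γ}: total = 836.4
  {γ, δ}: total = 1203.9
  {α, δ}: total = 1251.9
  {β, γ}: total = 1292.9
  {α, β}: total = 1395.6
  {β, δ}: total = 2037.6
Best pair: {α, γ} with total 836.4.

{α, γ}, total 836.4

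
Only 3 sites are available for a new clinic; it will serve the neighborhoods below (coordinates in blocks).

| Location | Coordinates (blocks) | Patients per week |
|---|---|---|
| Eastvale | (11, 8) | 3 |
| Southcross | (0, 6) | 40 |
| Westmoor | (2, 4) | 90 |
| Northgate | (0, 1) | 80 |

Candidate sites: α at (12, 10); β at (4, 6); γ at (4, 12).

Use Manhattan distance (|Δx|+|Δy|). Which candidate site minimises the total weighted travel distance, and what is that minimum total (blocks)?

Total weighted distance at each candidate:
  α (12, 10): total = 3769
  β (4, 6): total = 1267
  γ (4, 12): total = 2533
Minimum is at β with total 1267 blocks.

β, total 1267 blocks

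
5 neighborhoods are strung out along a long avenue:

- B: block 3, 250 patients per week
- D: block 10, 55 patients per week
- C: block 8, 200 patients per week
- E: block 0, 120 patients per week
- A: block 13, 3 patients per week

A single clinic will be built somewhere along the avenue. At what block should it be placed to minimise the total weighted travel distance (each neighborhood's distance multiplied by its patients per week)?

For a sum of weighted absolute distances on a line, the optimum is the weighted median (not the mean). Total weight W = 628; half-weight = 314.
Sort by position and accumulate weight:
  block 0 (E, w=120) → cum 120
  block 3 (B, w=250) → cum 370  ≥ 314 → median here
  block 8 (C, w=200) → cum 570
  block 10 (D, w=55) → cum 625
  block 13 (A, w=3) → cum 628
Optimal location: block 3.

x = 3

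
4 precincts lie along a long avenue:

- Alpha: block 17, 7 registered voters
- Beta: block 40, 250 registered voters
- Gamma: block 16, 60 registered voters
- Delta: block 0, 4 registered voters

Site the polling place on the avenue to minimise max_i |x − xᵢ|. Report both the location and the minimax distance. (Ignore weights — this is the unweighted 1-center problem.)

The 1-center on a line is the midpoint of the two extreme points: leftmost at 0, rightmost at 40.
Optimal location = (0 + 40)/2 = 20; maximum distance = (40 − 0)/2 = 20.

location 20, max distance 20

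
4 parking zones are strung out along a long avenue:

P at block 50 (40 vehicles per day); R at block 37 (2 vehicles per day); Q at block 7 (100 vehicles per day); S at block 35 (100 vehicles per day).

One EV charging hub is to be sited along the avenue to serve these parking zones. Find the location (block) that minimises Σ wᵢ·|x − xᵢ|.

x = 35

For a sum of weighted absolute distances on a line, the optimum is the weighted median (not the mean). Total weight W = 242; half-weight = 121.
Sort by position and accumulate weight:
  block 7 (Q, w=100) → cum 100
  block 35 (S, w=100) → cum 200  ≥ 121 → median here
  block 37 (R, w=2) → cum 202
  block 50 (P, w=40) → cum 242
Optimal location: block 35.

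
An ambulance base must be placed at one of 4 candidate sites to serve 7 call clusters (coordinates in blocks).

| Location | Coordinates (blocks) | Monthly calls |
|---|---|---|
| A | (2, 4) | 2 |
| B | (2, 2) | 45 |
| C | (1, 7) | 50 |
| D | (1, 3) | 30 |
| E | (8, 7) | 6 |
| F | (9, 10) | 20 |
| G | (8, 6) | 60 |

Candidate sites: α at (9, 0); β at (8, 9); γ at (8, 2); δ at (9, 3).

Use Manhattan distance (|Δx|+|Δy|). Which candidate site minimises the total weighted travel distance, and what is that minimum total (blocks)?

Total weighted distance at each candidate:
  α (9, 0): total = 2175
  β (8, 9): total = 1679
  γ (8, 2): total = 1576
  δ (9, 3): total = 1626
Minimum is at γ with total 1576 blocks.

γ, total 1576 blocks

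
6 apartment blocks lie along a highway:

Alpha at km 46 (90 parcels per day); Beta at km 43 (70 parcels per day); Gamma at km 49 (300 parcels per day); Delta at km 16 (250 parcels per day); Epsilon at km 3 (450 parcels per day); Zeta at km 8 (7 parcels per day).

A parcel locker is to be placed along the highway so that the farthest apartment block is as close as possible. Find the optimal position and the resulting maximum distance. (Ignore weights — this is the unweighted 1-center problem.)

location 26, max distance 23

The 1-center on a line is the midpoint of the two extreme points: leftmost at 3, rightmost at 49.
Optimal location = (3 + 49)/2 = 26; maximum distance = (49 − 3)/2 = 23.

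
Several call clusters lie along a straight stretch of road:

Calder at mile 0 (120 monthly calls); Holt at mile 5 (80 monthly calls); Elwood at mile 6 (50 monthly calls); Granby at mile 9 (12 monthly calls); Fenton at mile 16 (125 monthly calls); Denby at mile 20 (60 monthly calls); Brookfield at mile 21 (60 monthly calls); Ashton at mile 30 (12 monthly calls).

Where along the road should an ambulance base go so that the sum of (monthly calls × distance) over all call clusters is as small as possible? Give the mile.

x = 9

For a sum of weighted absolute distances on a line, the optimum is the weighted median (not the mean). Total weight W = 519; half-weight = 259.5.
Sort by position and accumulate weight:
  mile 0 (Calder, w=120) → cum 120
  mile 5 (Holt, w=80) → cum 200
  mile 6 (Elwood, w=50) → cum 250
  mile 9 (Granby, w=12) → cum 262  ≥ 259.5 → median here
  mile 16 (Fenton, w=125) → cum 387
  mile 20 (Denby, w=60) → cum 447
  mile 21 (Brookfield, w=60) → cum 507
  mile 30 (Ashton, w=12) → cum 519
Optimal location: mile 9.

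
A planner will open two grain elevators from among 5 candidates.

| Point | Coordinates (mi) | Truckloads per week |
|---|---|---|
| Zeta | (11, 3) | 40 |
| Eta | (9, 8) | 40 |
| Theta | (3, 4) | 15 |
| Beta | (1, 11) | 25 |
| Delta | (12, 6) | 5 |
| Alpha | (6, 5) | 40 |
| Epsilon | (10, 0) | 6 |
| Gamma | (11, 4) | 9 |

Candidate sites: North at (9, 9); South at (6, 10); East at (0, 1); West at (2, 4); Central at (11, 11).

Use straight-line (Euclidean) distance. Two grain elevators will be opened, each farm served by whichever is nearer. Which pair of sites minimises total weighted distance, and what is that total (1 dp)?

{North, West}, total 773.0

Evaluate every pair (each demand assigned to the nearer of the two):
  {North, West}: total = 773.0
  {North, South}: total = 845.1
  {North, East}: total = 886.8
  {North, Central}: total = 940.3
  {South, West}: total = 955.7
  {West, Central}: total = 963.1
  {South, Central}: total = 1045.4
  {South, East}: total = 1046.1
  {East, Central}: total = 1215.1
  {East, West}: total = 1227.1
Best pair: {North, West} with total 773.0.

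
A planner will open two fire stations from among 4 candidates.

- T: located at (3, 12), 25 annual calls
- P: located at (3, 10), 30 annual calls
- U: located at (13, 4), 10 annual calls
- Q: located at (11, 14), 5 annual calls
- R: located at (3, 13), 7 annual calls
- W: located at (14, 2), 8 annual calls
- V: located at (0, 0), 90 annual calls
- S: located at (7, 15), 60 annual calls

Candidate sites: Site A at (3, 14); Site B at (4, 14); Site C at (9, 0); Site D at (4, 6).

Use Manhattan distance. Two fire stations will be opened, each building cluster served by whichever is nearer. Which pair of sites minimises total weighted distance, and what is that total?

Evaluate every pair (each demand assigned to the nearer of the two):
  {Site B, Site C}: total = 1460
  {Site A, Site C}: total = 1463
  {Site B, Site D}: total = 1636
  {Site A, Site D}: total = 1639
  {Site C, Site D}: total = 2122
  {Site A, Site B}: total = 2348
Best pair: {Site B, Site C} with total 1460.

{Site B, Site C}, total 1460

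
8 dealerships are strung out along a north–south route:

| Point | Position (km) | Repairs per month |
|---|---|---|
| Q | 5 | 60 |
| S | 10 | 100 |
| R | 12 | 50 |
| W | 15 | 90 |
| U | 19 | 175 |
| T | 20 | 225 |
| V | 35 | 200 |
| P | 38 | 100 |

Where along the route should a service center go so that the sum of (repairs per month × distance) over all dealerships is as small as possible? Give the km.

For a sum of weighted absolute distances on a line, the optimum is the weighted median (not the mean). Total weight W = 1000; half-weight = 500.
Sort by position and accumulate weight:
  km 5 (Q, w=60) → cum 60
  km 10 (S, w=100) → cum 160
  km 12 (R, w=50) → cum 210
  km 15 (W, w=90) → cum 300
  km 19 (U, w=175) → cum 475
  km 20 (T, w=225) → cum 700  ≥ 500 → median here
  km 35 (V, w=200) → cum 900
  km 38 (P, w=100) → cum 1000
Optimal location: km 20.

x = 20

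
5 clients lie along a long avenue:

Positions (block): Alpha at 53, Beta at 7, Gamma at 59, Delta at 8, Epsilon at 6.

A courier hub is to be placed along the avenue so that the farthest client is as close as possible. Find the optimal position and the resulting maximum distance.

location 32.5, max distance 26.5

The 1-center on a line is the midpoint of the two extreme points: leftmost at 6, rightmost at 59.
Optimal location = (6 + 59)/2 = 32.5; maximum distance = (59 − 6)/2 = 26.5.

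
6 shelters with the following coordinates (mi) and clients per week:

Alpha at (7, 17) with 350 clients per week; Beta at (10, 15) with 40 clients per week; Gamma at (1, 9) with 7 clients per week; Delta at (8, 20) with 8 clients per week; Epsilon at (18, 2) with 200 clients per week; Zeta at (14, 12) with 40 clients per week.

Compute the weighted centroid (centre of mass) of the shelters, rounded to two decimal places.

(10.98, 11.87)

The minimiser of Σwᵢ‖p−pᵢ‖² is the weighted centroid p* = (Σwᵢpᵢ)/(Σwᵢ).
Σwᵢ = 645.
Σwᵢxᵢ = 350·7 + 40·10 + 7·1 + 8·8 + 200·18 + 40·14 = 7081.
Σwᵢyᵢ = 350·17 + 40·15 + 7·9 + 8·20 + 200·2 + 40·12 = 7653.
x* = 7081/645 = 10.98, y* = 7653/645 = 11.87.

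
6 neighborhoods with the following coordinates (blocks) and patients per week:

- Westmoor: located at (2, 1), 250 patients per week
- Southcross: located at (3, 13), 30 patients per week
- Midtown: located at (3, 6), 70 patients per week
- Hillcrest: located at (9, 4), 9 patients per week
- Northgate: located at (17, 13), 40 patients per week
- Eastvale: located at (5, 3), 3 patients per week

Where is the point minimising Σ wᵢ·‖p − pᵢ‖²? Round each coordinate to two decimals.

The minimiser of Σwᵢ‖p−pᵢ‖² is the weighted centroid p* = (Σwᵢpᵢ)/(Σwᵢ).
Σwᵢ = 402.
Σwᵢxᵢ = 250·2 + 30·3 + 70·3 + 9·9 + 40·17 + 3·5 = 1576.
Σwᵢyᵢ = 250·1 + 30·13 + 70·6 + 9·4 + 40·13 + 3·3 = 1625.
x* = 1576/402 = 3.92, y* = 1625/402 = 4.04.

(3.92, 4.04)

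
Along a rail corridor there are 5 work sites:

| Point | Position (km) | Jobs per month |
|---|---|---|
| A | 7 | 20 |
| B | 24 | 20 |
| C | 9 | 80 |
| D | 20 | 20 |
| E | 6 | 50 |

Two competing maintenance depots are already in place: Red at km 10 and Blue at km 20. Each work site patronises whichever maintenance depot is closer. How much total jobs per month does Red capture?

150

The indifferent point is the midpoint (10+20)/2 = 15; work sites left of it (closer to Red at 10) go to Red, those right go to Blue.
  E at 6 (w=50) → Red
  A at 7 (w=20) → Red
  C at 9 (w=80) → Red
  D at 20 (w=20) → Blue
  B at 24 (w=20) → Blue
Red captures 150; Blue captures 40.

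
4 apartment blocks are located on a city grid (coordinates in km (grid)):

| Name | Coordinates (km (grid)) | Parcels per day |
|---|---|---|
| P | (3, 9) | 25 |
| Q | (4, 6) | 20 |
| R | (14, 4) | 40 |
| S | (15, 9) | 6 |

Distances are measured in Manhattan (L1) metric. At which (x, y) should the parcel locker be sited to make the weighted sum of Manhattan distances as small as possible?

Manhattan distance separates: Σwᵢ(|x−xᵢ|+|y−yᵢ|) = Σwᵢ|x−xᵢ| + Σwᵢ|y−yᵢ|, so x and y are optimised independently as 1-D weighted medians.
Total weight W = 91; half = 45.5.
x-coordinate, sorted with cumulative weight:
  x=3 (P, w=25) cum 25
  x=4 (Q, w=20) cum 45
  x=14 (R, w=40) cum 85  ← median
  x=15 (S, w=6) cum 91
⇒ x* = 14
y-coordinate, sorted with cumulative weight:
  y=4 (R, w=40) cum 40
  y=6 (Q, w=20) cum 60  ← median
  y=9 (P, w=25) cum 85
  y=9 (S, w=6) cum 91
⇒ y* = 6

(14, 6)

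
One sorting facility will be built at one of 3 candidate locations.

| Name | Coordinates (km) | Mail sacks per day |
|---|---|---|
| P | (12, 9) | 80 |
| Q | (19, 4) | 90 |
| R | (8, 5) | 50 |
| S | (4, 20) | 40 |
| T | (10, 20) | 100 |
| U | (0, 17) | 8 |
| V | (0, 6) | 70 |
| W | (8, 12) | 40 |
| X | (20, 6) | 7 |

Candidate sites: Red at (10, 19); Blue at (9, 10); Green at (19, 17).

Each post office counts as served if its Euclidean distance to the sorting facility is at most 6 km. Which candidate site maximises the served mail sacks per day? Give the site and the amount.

Blue, covering 170

Coverage radius r = 6 km; a point is covered iff (Δx)²+(Δy)² ≤ 6² = 36.
  Red (10, 19): covers {T} → 100
  Blue (9, 10): covers {P, R, W} → 170
  Green (19, 17): covers {none} → 0
Maximum coverage at Blue: 170 mail sacks per day.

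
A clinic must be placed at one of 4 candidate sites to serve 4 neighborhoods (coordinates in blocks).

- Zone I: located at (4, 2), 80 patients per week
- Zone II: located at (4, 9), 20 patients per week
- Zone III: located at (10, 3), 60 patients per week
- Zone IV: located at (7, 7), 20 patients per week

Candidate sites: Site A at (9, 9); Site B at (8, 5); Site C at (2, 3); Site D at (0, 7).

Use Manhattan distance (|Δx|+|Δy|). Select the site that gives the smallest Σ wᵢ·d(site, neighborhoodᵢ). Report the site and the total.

Site B, total 1020 blocks

Total weighted distance at each candidate:
  Site A (9, 9): total = 1560
  Site B (8, 5): total = 1020
  Site C (2, 3): total = 1060
  Site D (0, 7): total = 1820
Minimum is at Site B with total 1020 blocks.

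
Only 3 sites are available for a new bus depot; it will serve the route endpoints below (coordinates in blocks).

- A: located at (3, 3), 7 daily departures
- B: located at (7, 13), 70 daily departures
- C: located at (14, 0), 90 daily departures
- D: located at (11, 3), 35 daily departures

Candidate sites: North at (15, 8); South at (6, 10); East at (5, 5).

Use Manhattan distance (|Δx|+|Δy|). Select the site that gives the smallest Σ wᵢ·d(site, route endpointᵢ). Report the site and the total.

Total weighted distance at each candidate:
  North (15, 8): total = 2154
  South (6, 10): total = 2390
  East (5, 5): total = 2268
Minimum is at North with total 2154 blocks.

North, total 2154 blocks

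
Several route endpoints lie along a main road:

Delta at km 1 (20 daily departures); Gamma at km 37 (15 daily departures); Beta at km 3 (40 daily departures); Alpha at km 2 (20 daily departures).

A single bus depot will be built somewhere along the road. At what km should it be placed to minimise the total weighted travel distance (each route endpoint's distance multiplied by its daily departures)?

For a sum of weighted absolute distances on a line, the optimum is the weighted median (not the mean). Total weight W = 95; half-weight = 47.5.
Sort by position and accumulate weight:
  km 1 (Delta, w=20) → cum 20
  km 2 (Alpha, w=20) → cum 40
  km 3 (Beta, w=40) → cum 80  ≥ 47.5 → median here
  km 37 (Gamma, w=15) → cum 95
Optimal location: km 3.

x = 3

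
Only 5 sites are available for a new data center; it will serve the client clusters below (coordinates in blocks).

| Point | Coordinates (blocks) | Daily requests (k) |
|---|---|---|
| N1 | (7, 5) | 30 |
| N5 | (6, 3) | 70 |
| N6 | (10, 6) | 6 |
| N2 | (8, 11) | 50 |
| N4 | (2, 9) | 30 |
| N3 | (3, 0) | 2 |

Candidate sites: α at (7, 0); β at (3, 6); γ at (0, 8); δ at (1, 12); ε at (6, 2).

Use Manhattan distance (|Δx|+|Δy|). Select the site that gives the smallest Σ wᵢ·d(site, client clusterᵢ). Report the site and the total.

ε, total 1128 blocks

Total weighted distance at each candidate:
  α (7, 0): total = 1512
  β (3, 6): total = 1244
  γ (0, 8): total = 1804
  δ (1, 12): total = 2008
  ε (6, 2): total = 1128
Minimum is at ε with total 1128 blocks.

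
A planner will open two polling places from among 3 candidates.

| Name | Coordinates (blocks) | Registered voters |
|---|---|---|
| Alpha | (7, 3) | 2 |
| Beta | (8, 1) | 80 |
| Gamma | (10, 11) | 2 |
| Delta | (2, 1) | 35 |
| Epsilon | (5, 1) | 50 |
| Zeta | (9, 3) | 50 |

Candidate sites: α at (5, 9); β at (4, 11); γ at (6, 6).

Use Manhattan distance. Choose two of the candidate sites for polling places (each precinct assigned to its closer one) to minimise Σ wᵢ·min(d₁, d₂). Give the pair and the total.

{β, γ}, total 1495

Evaluate every pair (each demand assigned to the nearer of the two):
  {β, γ}: total = 1495
  {α, γ}: total = 1497
  {α, β}: total = 2193
Best pair: {β, γ} with total 1495.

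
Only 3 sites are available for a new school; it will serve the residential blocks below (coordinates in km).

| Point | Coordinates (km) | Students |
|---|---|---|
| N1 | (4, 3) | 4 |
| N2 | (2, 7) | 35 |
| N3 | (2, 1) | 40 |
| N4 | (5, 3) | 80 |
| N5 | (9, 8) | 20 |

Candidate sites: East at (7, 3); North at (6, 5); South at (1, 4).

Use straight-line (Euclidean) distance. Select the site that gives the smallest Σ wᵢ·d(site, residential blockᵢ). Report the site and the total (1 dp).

North, total 657.9 km

Total weighted distance at each candidate:
  East (7, 3): total = 719.2
  North (6, 5): total = 657.9
  South (1, 4): total = 758.6
Minimum is at North with total 657.9 km.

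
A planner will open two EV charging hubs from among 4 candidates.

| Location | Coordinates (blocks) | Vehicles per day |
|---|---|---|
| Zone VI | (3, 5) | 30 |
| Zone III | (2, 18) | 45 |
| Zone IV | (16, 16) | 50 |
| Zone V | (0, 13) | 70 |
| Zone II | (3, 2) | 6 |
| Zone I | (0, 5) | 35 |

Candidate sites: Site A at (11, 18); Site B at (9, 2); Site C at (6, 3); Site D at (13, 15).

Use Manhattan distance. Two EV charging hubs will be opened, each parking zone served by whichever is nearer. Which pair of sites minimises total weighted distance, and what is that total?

{Site A, Site C}, total 2329

Evaluate every pair (each demand assigned to the nearer of the two):
  {Site A, Site C}: total = 2329
  {Site C, Site D}: total = 2334
  {Site A, Site B}: total = 2601
  {Site B, Site D}: total = 2606
  {Site A, Site D}: total = 3198
  {Site B, Site C}: total = 3479
Best pair: {Site A, Site C} with total 2329.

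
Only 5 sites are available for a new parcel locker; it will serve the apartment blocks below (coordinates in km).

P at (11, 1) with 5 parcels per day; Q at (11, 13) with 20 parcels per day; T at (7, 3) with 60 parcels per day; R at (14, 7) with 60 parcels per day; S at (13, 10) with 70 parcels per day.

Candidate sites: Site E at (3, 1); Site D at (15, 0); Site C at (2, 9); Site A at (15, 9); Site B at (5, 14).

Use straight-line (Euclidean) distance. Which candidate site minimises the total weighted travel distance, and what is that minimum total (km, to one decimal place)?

Total weighted distance at each candidate:
  Site E (3, 1): total = 2290.3
  Site D (15, 0): total = 1943.4
  Site C (2, 9): total = 2228.9
  Site A (15, 9): total = 1048.5
  Site B (5, 14): total = 2174.3
Minimum is at Site A with total 1048.5 km.

Site A, total 1048.5 km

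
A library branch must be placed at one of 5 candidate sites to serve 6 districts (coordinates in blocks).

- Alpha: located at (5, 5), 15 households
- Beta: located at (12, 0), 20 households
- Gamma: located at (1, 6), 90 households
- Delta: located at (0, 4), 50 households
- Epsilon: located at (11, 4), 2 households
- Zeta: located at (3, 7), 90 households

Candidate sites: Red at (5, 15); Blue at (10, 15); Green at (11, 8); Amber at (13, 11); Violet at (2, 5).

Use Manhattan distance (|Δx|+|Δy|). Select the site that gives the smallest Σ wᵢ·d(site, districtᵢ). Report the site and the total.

Violet, total 965 blocks

Total weighted distance at each candidate:
  Red (5, 15): total = 3494
  Blue (10, 15): total = 4609
  Green (11, 8): total = 2963
  Amber (13, 11): total = 4258
  Violet (2, 5): total = 965
Minimum is at Violet with total 965 blocks.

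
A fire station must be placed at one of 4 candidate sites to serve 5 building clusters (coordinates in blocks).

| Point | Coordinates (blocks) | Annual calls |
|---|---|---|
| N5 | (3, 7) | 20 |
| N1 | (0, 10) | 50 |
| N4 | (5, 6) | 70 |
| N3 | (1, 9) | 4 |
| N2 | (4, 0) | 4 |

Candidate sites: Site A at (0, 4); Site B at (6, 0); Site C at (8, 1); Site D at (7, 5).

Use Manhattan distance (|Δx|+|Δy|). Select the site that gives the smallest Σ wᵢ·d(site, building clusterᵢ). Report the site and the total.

Site A, total 966 blocks

Total weighted distance at each candidate:
  Site A (0, 4): total = 966
  Site B (6, 0): total = 1554
  Site C (8, 1): total = 1710
  Site D (7, 5): total = 1002
Minimum is at Site A with total 966 blocks.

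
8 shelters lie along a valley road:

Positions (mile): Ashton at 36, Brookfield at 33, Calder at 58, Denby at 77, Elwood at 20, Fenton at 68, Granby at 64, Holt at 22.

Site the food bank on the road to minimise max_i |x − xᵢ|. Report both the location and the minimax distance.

The 1-center on a line is the midpoint of the two extreme points: leftmost at 20, rightmost at 77.
Optimal location = (20 + 77)/2 = 48.5; maximum distance = (77 − 20)/2 = 28.5.

location 48.5, max distance 28.5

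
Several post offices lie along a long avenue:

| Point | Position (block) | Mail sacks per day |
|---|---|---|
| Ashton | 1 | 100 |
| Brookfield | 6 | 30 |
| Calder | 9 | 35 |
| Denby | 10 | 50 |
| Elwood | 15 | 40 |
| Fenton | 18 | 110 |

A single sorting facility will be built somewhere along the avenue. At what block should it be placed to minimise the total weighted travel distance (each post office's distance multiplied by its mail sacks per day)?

x = 10

For a sum of weighted absolute distances on a line, the optimum is the weighted median (not the mean). Total weight W = 365; half-weight = 182.5.
Sort by position and accumulate weight:
  block 1 (Ashton, w=100) → cum 100
  block 6 (Brookfield, w=30) → cum 130
  block 9 (Calder, w=35) → cum 165
  block 10 (Denby, w=50) → cum 215  ≥ 182.5 → median here
  block 15 (Elwood, w=40) → cum 255
  block 18 (Fenton, w=110) → cum 365
Optimal location: block 10.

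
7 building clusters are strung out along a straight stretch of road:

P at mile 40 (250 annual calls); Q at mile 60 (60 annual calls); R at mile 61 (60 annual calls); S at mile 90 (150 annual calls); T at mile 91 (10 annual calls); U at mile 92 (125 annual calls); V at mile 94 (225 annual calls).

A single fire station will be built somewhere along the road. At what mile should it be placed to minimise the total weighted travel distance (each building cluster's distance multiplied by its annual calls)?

For a sum of weighted absolute distances on a line, the optimum is the weighted median (not the mean). Total weight W = 880; half-weight = 440.
Sort by position and accumulate weight:
  mile 40 (P, w=250) → cum 250
  mile 60 (Q, w=60) → cum 310
  mile 61 (R, w=60) → cum 370
  mile 90 (S, w=150) → cum 520  ≥ 440 → median here
  mile 91 (T, w=10) → cum 530
  mile 92 (U, w=125) → cum 655
  mile 94 (V, w=225) → cum 880
Optimal location: mile 90.

x = 90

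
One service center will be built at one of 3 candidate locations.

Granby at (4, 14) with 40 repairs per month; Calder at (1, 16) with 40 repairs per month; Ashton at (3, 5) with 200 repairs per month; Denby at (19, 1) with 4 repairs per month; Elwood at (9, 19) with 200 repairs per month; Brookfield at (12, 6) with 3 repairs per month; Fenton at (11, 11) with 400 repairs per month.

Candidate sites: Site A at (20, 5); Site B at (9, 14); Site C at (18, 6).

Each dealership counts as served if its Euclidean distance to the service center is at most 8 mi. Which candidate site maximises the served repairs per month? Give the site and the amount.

Coverage radius r = 8 mi; a point is covered iff (Δx)²+(Δy)² ≤ 8² = 64.
  Site A (20, 5): covers {Denby} → 4
  Site B (9, 14): covers {Granby, Elwood, Fenton} → 640
  Site C (18, 6): covers {Denby, Brookfield} → 7
Maximum coverage at Site B: 640 repairs per month.

Site B, covering 640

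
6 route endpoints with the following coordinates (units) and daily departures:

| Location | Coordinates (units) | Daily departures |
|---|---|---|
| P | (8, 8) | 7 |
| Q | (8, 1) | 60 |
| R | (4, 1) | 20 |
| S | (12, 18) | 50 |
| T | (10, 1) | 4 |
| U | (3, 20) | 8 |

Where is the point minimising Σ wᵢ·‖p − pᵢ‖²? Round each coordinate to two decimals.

(8.59, 8.05)

The minimiser of Σwᵢ‖p−pᵢ‖² is the weighted centroid p* = (Σwᵢpᵢ)/(Σwᵢ).
Σwᵢ = 149.
Σwᵢxᵢ = 7·8 + 60·8 + 20·4 + 50·12 + 4·10 + 8·3 = 1280.
Σwᵢyᵢ = 7·8 + 60·1 + 20·1 + 50·18 + 4·1 + 8·20 = 1200.
x* = 1280/149 = 8.59, y* = 1200/149 = 8.05.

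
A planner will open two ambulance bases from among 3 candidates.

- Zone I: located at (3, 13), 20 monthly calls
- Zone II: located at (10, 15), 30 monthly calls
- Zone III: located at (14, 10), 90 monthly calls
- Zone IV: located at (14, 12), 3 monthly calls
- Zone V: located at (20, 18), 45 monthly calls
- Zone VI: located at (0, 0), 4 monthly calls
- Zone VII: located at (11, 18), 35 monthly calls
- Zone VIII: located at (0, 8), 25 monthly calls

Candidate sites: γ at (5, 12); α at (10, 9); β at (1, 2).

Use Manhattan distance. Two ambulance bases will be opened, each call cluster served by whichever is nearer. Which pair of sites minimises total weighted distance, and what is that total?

Evaluate every pair (each demand assigned to the nearer of the two):
  {γ, α}: total = 2209
  {α, β}: total = 2263
  {γ, β}: total = 2869
Best pair: {γ, α} with total 2209.

{γ, α}, total 2209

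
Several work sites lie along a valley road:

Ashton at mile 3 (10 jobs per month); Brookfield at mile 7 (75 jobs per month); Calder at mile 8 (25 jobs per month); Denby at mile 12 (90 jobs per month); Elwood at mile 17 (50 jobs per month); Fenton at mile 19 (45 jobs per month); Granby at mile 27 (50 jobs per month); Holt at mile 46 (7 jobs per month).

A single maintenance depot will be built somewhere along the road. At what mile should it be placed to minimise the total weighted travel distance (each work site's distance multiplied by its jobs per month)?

x = 12

For a sum of weighted absolute distances on a line, the optimum is the weighted median (not the mean). Total weight W = 352; half-weight = 176.
Sort by position and accumulate weight:
  mile 3 (Ashton, w=10) → cum 10
  mile 7 (Brookfield, w=75) → cum 85
  mile 8 (Calder, w=25) → cum 110
  mile 12 (Denby, w=90) → cum 200  ≥ 176 → median here
  mile 17 (Elwood, w=50) → cum 250
  mile 19 (Fenton, w=45) → cum 295
  mile 27 (Granby, w=50) → cum 345
  mile 46 (Holt, w=7) → cum 352
Optimal location: mile 12.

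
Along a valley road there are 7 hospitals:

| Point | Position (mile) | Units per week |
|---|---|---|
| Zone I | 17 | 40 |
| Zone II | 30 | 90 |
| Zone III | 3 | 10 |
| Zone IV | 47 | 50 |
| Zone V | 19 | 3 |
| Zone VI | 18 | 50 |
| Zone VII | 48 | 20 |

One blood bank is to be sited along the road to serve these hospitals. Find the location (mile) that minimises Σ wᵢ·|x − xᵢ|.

For a sum of weighted absolute distances on a line, the optimum is the weighted median (not the mean). Total weight W = 263; half-weight = 131.5.
Sort by position and accumulate weight:
  mile 3 (Zone III, w=10) → cum 10
  mile 17 (Zone I, w=40) → cum 50
  mile 18 (Zone VI, w=50) → cum 100
  mile 19 (Zone V, w=3) → cum 103
  mile 30 (Zone II, w=90) → cum 193  ≥ 131.5 → median here
  mile 47 (Zone IV, w=50) → cum 243
  mile 48 (Zone VII, w=20) → cum 263
Optimal location: mile 30.

x = 30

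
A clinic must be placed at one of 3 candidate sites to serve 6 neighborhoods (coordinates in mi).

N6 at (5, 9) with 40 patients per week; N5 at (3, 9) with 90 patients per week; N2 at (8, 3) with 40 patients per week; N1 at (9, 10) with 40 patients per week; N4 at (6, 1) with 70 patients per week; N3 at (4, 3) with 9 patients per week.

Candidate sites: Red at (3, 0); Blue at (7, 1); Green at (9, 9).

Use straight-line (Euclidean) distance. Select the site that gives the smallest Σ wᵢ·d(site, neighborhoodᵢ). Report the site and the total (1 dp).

Total weighted distance at each candidate:
  Red (3, 0): total = 2128.3
  Blue (7, 1): total = 1695.5
  Green (9, 9): total = 1651.7
Minimum is at Green with total 1651.7 mi.

Green, total 1651.7 mi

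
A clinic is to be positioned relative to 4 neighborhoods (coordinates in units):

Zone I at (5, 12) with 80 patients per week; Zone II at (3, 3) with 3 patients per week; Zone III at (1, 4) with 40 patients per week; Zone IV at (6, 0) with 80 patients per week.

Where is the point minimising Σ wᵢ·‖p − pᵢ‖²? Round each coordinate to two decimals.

(4.58, 5.56)

The minimiser of Σwᵢ‖p−pᵢ‖² is the weighted centroid p* = (Σwᵢpᵢ)/(Σwᵢ).
Σwᵢ = 203.
Σwᵢxᵢ = 80·5 + 3·3 + 40·1 + 80·6 = 929.
Σwᵢyᵢ = 80·12 + 3·3 + 40·4 + 80·0 = 1129.
x* = 929/203 = 4.58, y* = 1129/203 = 5.56.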